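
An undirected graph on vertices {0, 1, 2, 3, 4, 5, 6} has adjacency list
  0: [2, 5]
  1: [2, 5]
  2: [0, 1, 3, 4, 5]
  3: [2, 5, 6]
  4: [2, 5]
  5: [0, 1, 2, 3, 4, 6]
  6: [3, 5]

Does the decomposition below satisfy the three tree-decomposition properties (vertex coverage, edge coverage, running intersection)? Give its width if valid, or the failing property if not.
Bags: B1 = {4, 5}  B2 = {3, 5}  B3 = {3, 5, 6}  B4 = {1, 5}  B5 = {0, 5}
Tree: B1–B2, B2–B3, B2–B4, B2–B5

No — vertex 2 appears in no bag.

A tree decomposition must satisfy three properties: every vertex lies in some bag; for every edge, both endpoints lie together in some bag; and for every vertex, the bags containing it form a connected subtree. Here vertex 2 appears in no bag, so the decomposition is invalid.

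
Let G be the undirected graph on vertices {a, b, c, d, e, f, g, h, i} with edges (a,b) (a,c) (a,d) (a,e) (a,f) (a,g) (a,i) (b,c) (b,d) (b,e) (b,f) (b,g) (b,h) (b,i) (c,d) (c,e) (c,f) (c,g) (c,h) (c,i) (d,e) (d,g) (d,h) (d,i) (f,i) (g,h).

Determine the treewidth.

4

A width-4 tree decomposition is:
Bags: B1 = {a, b, c, d, i}  B2 = {a, b, c, d, g}  B3 = {b, c, d, g, h}  B4 = {a, b, c, d, e}  B5 = {a, b, c, f, i}
Tree: B1–B2, B2–B3, B2–B4, B1–B5
The largest bag has 5 vertices, giving width 4; this decomposition certifies tw(G) ≤ 4. On the other hand G contains the 5-clique {b, c, d, g, h}. A clique must lie in a single bag of any decomposition, so no decomposition can have width below 4. Hence tw(G) = 4 exactly.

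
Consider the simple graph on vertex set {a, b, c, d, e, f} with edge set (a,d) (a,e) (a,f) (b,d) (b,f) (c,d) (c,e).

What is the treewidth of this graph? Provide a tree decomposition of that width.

The largest bag has 3 vertices, giving width 2; this decomposition certifies tw(G) ≤ 2. Since e–c–d–a–e is a cycle in G, G is not acyclic. Forests are exactly the graphs of treewidth ≤ 1, so tw(G) ≥ 2. Combining the bounds, tw(G) = 2.

Treewidth 2.
One such decomposition:
Bags: B1 = {a, c, e}  B2 = {a, c, d}  B3 = {a, d, f}  B4 = {b, d, f}
Tree: B1–B2, B2–B3, B3–B4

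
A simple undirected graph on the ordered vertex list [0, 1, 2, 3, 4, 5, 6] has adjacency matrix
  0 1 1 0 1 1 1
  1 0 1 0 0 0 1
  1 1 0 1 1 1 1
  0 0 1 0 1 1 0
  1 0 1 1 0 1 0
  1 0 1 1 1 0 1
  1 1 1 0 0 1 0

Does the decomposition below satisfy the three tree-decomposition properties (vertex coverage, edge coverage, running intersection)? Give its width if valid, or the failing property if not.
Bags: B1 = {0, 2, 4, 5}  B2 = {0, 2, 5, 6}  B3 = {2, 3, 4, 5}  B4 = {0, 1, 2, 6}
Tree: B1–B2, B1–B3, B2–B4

Yes; width 3.

Checking the three conditions: (i) the bags cover all of {0, 1, 2, 3, 4, 5, 6}; (ii) for each edge, some bag contains both endpoints; (iii) the bags containing any fixed vertex form a subtree. All hold, so the decomposition is valid with width 4 − 1 = 3.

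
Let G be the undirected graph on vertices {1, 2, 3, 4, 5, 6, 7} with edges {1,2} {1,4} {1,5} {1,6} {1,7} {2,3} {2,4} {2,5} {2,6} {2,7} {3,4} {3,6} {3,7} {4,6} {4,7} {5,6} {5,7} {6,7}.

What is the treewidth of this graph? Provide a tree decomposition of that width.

Treewidth 4.
One such decomposition:
Bags: B1 = {1, 2, 4, 6, 7}  B2 = {2, 3, 4, 6, 7}  B3 = {1, 2, 5, 6, 7}
Tree: B1–B2, B1–B3

Every bag has size at most 5, so the width is 5 − 1 = 4 and tw(G) ≤ 4. On the other hand G contains the 5-clique {1, 2, 4, 6, 7}. A clique must lie in a single bag of any decomposition, so no decomposition can have width below 4. Hence tw(G) = 4 exactly.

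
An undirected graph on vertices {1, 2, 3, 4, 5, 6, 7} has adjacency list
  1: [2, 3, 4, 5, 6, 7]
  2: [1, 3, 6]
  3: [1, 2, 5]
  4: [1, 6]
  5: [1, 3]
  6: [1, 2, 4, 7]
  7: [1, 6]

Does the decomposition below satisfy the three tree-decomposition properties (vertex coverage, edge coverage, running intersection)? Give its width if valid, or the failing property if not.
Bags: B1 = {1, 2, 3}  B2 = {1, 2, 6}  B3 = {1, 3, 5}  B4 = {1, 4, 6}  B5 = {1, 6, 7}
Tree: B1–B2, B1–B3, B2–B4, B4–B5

Yes; width 2.

Vertex coverage: the bags together contain {1, 2, 3, 4, 5, 6, 7}, the full vertex set. Edge coverage: each edge of G has both endpoints in at least one bag. Running intersection: for every vertex, the bags containing it form a connected subtree. All three properties hold, so this is a valid tree decomposition of width max|bag| − 1 = 2, and hence tw(G) ≤ 2.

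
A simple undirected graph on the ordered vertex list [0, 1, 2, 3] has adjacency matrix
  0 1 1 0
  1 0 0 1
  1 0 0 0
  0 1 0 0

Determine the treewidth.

A width-1 tree decomposition is:
Bags: B1 = {1, 3}  B2 = {0, 1}  B3 = {0, 2}
Tree: B1–B2, B2–B3
The largest bag has 2 vertices, giving width 1; this decomposition certifies tw(G) ≤ 1. Since G has at least one edge (e.g. 1–3), it is not an edgeless graph, so tw(G) ≥ 1. Therefore the treewidth is 1.

1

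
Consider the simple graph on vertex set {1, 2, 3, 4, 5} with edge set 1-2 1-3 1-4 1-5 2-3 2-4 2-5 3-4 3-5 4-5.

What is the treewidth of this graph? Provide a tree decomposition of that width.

With just one bag of size 5, the width is 5 − 1 = 4, so tw(G) ≤ 4. On the other hand G contains the 5-clique {1, 2, 3, 4, 5}. A clique must lie in a single bag of any decomposition, so no decomposition can have width below 4. Combining the bounds, tw(G) = 4.

Treewidth 4.
One such decomposition:
Bags: B1 = {1, 2, 3, 4, 5}
Tree: (single bag)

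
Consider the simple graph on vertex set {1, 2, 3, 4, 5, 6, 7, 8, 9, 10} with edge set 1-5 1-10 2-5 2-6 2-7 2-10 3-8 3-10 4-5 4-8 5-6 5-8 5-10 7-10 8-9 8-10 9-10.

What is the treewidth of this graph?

A width-2 tree decomposition is:
Bags: B1 = {4, 5, 8}  B2 = {5, 8, 10}  B3 = {3, 8, 10}  B4 = {1, 5, 10}  B5 = {2, 5, 10}  B6 = {2, 7, 10}  B7 = {8, 9, 10}  B8 = {2, 5, 6}
Tree: B1–B2, B2–B3, B2–B4, B2–B5, B5–B6, B2–B7, B5–B8
Each bag holds 3 vertices, so the decomposition has width 2, which upper-bounds the treewidth. On the other hand G contains the 3-clique {8, 9, 10}. A clique must lie in a single bag of any decomposition, so no decomposition can have width below 2. Therefore the treewidth is 2.

2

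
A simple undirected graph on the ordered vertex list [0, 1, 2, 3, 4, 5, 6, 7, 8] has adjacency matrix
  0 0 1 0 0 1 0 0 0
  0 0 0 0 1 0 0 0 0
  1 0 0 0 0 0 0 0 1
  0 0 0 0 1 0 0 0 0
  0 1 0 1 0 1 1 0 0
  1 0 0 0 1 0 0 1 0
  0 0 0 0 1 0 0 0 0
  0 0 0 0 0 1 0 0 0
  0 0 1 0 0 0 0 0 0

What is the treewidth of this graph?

1

A width-1 tree decomposition is:
Bags: B1 = {0, 2}  B2 = {0, 5}  B3 = {4, 5}  B4 = {3, 4}  B5 = {4, 6}  B6 = {5, 7}  B7 = {2, 8}  B8 = {1, 4}
Tree: B1–B2, B2–B3, B3–B4, B3–B5, B3–B6, B1–B7, B3–B8
The largest bag has 2 vertices, giving width 1; this decomposition certifies tw(G) ≤ 1. Since G has at least one edge (e.g. 2–0), it is not an edgeless graph, so tw(G) ≥ 1. Therefore the treewidth is 1.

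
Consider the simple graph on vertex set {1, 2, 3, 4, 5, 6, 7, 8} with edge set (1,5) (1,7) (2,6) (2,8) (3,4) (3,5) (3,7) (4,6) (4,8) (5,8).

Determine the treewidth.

2

A width-2 tree decomposition is:
Bags: B1 = {1, 3, 7}  B2 = {1, 3, 5}  B3 = {3, 4, 5}  B4 = {4, 5, 8}  B5 = {4, 6, 8}  B6 = {2, 6, 8}
Tree: B1–B2, B2–B3, B3–B4, B4–B5, B5–B6
Each bag holds 3 vertices, so the decomposition has width 2, which upper-bounds the treewidth. The edges 7–1–5–3–7 form a cycle, so G is not a tree and its treewidth is at least 2. Therefore the treewidth is 2.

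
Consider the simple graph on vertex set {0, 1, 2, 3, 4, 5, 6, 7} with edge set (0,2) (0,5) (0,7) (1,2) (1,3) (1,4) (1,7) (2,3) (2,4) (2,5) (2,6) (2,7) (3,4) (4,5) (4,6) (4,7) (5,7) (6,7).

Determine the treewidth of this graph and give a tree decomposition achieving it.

Treewidth 3.
Bags: B1 = {1, 2, 4, 7}  B2 = {1, 2, 3, 4}  B3 = {2, 4, 5, 7}  B4 = {0, 2, 5, 7}  B5 = {2, 4, 6, 7}
Tree: B1–B2, B1–B3, B3–B4, B1–B5

Each bag holds 4 vertices, so the decomposition has width 3, which upper-bounds the treewidth. Conversely, {0, 2, 5, 7} is a clique of size 4, and the vertices of any clique must share a bag in every tree decomposition; so some bag has ≥ 4 vertices and tw(G) ≥ 3. The upper and lower bounds meet at 3, so that is the treewidth.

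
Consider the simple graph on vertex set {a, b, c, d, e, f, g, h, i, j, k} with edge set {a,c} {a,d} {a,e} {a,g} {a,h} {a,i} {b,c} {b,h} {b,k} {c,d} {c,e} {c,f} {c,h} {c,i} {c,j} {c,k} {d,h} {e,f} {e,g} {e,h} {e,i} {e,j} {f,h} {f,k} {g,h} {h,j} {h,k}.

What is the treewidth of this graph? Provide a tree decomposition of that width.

Treewidth 3.
One optimal decomposition is:
Bags: B1 = {a, c, e, h}  B2 = {c, e, h, j}  B3 = {a, c, d, h}  B4 = {a, c, e, i}  B5 = {c, e, f, h}  B6 = {c, f, h, k}  B7 = {a, e, g, h}  B8 = {b, c, h, k}
Tree: B1–B2, B1–B3, B1–B4, B1–B5, B5–B6, B1–B7, B6–B8

Each bag holds 4 vertices, so the decomposition has width 3, which upper-bounds the treewidth. For the lower bound, the 4 vertices {a, e, g, h} are pairwise adjacent, and any tree decomposition puts a clique entirely inside one bag — forcing width ≥ 3. The upper and lower bounds meet at 3, so that is the treewidth.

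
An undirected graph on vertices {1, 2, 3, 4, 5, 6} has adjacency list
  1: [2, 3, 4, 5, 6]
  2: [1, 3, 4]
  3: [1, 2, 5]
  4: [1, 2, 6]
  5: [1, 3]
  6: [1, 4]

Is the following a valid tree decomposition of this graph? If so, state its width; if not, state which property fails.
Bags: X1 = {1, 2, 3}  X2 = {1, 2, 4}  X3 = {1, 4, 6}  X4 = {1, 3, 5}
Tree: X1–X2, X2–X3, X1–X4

Yes; width 2.

Vertex coverage: the bags together contain {1, 2, 3, 4, 5, 6}, the full vertex set. Edge coverage: each edge of G has both endpoints in at least one bag. Running intersection: for every vertex, the bags containing it form a connected subtree. All three properties hold, so this is a valid tree decomposition of width max|bag| − 1 = 2, and hence tw(G) ≤ 2.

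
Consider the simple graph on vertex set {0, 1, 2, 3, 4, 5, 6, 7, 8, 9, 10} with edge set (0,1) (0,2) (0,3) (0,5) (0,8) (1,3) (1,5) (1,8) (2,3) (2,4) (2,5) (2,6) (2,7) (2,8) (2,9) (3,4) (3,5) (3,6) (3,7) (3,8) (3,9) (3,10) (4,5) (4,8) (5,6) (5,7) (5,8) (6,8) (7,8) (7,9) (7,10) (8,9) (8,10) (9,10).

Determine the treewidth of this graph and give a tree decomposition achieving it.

Each bag holds 5 vertices, so the decomposition has width 4, which upper-bounds the treewidth. Conversely, {0, 1, 3, 5, 8} is a clique of size 5, and the vertices of any clique must share a bag in every tree decomposition; so some bag has ≥ 5 vertices and tw(G) ≥ 4. Therefore the treewidth is 4.

Treewidth 4.
Bags: B1 = {2, 3, 5, 7, 8}  B2 = {2, 3, 4, 5, 8}  B3 = {2, 3, 7, 8, 9}  B4 = {0, 2, 3, 5, 8}  B5 = {0, 1, 3, 5, 8}  B6 = {3, 7, 8, 9, 10}  B7 = {2, 3, 5, 6, 8}
Tree: B1–B2, B1–B3, B2–B4, B4–B5, B3–B6, B2–B7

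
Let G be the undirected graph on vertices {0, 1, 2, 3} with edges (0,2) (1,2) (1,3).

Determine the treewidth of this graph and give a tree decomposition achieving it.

Treewidth 1.
One such decomposition:
Bags: B1 = {1, 3}  B2 = {1, 2}  B3 = {0, 2}
Tree: B1–B2, B2–B3

Every bag has size at most 2, so the width is 2 − 1 = 1 and tw(G) ≤ 1. Since G has at least one edge (e.g. 3–1), it is not an edgeless graph, so tw(G) ≥ 1. The upper and lower bounds meet at 1, so that is the treewidth.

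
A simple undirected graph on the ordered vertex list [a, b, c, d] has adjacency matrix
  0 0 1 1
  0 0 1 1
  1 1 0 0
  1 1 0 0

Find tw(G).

A width-2 tree decomposition is:
Bags: B1 = {b, c, d}  B2 = {a, c, d}
Tree: B1–B2
Each bag holds 3 vertices, so the decomposition has width 2, which upper-bounds the treewidth. The edges c–b–d–a–c form a cycle, so G is not a tree and its treewidth is at least 2. Hence tw(G) = 2 exactly.

2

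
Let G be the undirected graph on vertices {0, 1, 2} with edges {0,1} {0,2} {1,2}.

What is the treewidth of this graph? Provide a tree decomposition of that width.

With just one bag of size 3, the width is 3 − 1 = 2, so tw(G) ≤ 2. On the other hand G contains the 3-clique {0, 1, 2}. A clique must lie in a single bag of any decomposition, so no decomposition can have width below 2. Hence tw(G) = 2 exactly.

Treewidth 2.
One such decomposition:
Bags: B1 = {0, 1, 2}
Tree: (single bag)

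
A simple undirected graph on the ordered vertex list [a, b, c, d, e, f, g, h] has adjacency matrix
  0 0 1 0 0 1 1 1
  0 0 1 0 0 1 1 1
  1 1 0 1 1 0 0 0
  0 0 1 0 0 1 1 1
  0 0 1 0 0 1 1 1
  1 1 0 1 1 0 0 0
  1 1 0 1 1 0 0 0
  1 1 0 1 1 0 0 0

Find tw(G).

4

A width-4 tree decomposition is:
Bags: B1 = {b, c, f, g, h}  B2 = {c, d, f, g, h}  B3 = {c, e, f, g, h}  B4 = {a, c, f, g, h}
Tree: B1–B2, B2–B3, B3–B4
Every bag has size at most 5, so the width is 5 − 1 = 4 and tw(G) ≤ 4. For the lower bound: the 5 vertex sets {b,h}, {c,d}, {e,g}, {f}, {a} are disjoint, each induces a connected subgraph, and every pair is joined by at least one edge of G. Contracting each set to a single vertex therefore yields K_{5} as a minor, and since treewidth is minor-monotone, tw(G) ≥ tw(K_{5}) = 4. The upper and lower bounds meet at 4, so that is the treewidth.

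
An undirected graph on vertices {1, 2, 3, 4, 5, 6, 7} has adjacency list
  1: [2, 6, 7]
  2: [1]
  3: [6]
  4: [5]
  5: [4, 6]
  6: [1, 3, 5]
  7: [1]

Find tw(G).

1

A width-1 tree decomposition is:
Bags: B1 = {1, 7}  B2 = {1, 6}  B3 = {5, 6}  B4 = {1, 2}  B5 = {3, 6}  B6 = {4, 5}
Tree: B1–B2, B2–B3, B2–B4, B3–B5, B3–B6
Each bag holds 2 vertices, so the decomposition has width 1, which upper-bounds the treewidth. Any graph with an edge has treewidth ≥ 1, and G has the edge 1–7. Combining the bounds, tw(G) = 1.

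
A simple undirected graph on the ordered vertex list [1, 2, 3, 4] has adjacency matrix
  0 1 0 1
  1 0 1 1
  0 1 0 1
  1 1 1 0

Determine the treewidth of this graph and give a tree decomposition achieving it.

Treewidth 2.
One such decomposition:
Bags: B1 = {2, 3, 4}  B2 = {1, 2, 4}
Tree: B1–B2

Each bag holds 3 vertices, so the decomposition has width 2, which upper-bounds the treewidth. For the lower bound, the 3 vertices {1, 2, 4} are pairwise adjacent, and any tree decomposition puts a clique entirely inside one bag — forcing width ≥ 2. The upper and lower bounds meet at 2, so that is the treewidth.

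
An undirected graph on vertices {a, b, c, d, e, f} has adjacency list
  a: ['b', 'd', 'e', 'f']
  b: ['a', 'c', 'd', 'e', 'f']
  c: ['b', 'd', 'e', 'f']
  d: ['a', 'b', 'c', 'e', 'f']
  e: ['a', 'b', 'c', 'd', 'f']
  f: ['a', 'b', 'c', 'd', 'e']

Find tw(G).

4

A width-4 tree decomposition is:
Bags: B1 = {b, c, d, e, f}  B2 = {a, b, d, e, f}
Tree: B1–B2
Every bag has size at most 5, so the width is 5 − 1 = 4 and tw(G) ≤ 4. Conversely, {b, c, d, e, f} is a clique of size 5, and the vertices of any clique must share a bag in every tree decomposition; so some bag has ≥ 5 vertices and tw(G) ≥ 4. Therefore the treewidth is 4.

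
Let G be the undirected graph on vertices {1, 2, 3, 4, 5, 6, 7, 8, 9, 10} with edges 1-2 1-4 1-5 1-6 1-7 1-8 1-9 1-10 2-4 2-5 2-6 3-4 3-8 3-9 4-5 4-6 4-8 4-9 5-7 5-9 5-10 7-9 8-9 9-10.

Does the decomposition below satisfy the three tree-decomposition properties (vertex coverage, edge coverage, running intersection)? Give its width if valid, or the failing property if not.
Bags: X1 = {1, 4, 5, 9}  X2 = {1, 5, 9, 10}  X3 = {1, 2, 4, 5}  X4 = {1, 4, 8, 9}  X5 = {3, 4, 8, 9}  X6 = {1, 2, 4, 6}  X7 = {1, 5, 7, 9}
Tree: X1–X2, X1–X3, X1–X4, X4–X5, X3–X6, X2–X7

Vertex coverage: the bags together contain {1, 2, 3, 4, 5, 6, 7, 8, 9, 10}, the full vertex set. Edge coverage: each edge of G has both endpoints in at least one bag. Running intersection: for every vertex, the bags containing it form a connected subtree. All three properties hold, so this is a valid tree decomposition of width max|bag| − 1 = 3, and hence tw(G) ≤ 3.

Yes; width 3.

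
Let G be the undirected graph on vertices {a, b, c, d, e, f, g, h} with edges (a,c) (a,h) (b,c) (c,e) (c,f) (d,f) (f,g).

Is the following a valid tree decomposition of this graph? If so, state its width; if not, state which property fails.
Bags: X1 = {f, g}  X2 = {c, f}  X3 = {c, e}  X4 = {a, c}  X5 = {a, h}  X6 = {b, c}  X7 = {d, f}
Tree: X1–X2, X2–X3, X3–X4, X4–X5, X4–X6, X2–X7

Checking the three conditions: (i) the bags cover all of {a, b, c, d, e, f, g, h}; (ii) for each edge, some bag contains both endpoints; (iii) the bags containing any fixed vertex form a subtree. All hold, so the decomposition is valid with width 2 − 1 = 1.

Yes; width 1.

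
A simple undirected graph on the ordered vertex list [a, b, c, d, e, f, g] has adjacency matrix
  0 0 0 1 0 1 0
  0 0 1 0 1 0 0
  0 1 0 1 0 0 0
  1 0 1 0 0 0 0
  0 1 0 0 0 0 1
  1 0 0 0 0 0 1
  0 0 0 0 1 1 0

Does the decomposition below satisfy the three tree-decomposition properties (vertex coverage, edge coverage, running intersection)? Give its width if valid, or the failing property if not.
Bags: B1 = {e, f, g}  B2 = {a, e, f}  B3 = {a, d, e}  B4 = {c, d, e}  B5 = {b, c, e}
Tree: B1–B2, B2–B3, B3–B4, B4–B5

Checking the three conditions: (i) the bags cover all of {a, b, c, d, e, f, g}; (ii) for each edge, some bag contains both endpoints; (iii) the bags containing any fixed vertex form a subtree. All hold, so the decomposition is valid with width 3 − 1 = 2.

Yes; width 2.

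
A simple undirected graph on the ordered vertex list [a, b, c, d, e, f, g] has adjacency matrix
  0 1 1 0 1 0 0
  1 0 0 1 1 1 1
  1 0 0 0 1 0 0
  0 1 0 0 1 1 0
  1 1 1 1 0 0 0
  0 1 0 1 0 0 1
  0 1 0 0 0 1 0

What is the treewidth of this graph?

A width-2 tree decomposition is:
Bags: B1 = {b, d, e}  B2 = {b, d, f}  B3 = {a, b, e}  B4 = {a, c, e}  B5 = {b, f, g}
Tree: B1–B2, B1–B3, B3–B4, B2–B5
Every bag has size at most 3, so the width is 3 − 1 = 2 and tw(G) ≤ 2. For the lower bound, the 3 vertices {a, c, e} are pairwise adjacent, and any tree decomposition puts a clique entirely inside one bag — forcing width ≥ 2. Combining the bounds, tw(G) = 2.

2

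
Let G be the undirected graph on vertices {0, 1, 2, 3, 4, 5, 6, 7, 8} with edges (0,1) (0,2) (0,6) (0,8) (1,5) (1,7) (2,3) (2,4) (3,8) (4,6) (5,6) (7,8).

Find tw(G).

3

A width-3 tree decomposition is:
Bags: B1 = {2, 3, 4, 6}  B2 = {0, 2, 3, 6}  B3 = {0, 3, 6, 8}  B4 = {0, 5, 6, 8}  B5 = {0, 1, 5, 8}  B6 = {1, 5, 7, 8}
Tree: B1–B2, B2–B3, B3–B4, B4–B5, B5–B6
Each bag holds 4 vertices, so the decomposition has width 3, which upper-bounds the treewidth. For the lower bound: the 4 vertex sets {2,3,4}, {6}, {0}, {1,5,7,8} are disjoint, each induces a connected subgraph, and every pair is joined by at least one edge of G. Contracting each set to a single vertex therefore yields K_{4} as a minor, and since treewidth is minor-monotone, tw(G) ≥ tw(K_{4}) = 3. The upper and lower bounds meet at 3, so that is the treewidth.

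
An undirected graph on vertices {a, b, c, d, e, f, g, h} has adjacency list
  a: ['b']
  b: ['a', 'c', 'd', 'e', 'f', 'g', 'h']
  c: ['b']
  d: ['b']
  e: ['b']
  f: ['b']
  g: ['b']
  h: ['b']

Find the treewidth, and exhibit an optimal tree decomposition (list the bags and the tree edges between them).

Treewidth 1.
One such decomposition:
Bags: B1 = {b, d}  B2 = {b, g}  B3 = {b, e}  B4 = {b, f}  B5 = {a, b}  B6 = {b, h}  B7 = {b, c}
Tree: B1–B2, B1–B3, B1–B4, B4–B5, B5–B6, B6–B7

Every bag has size at most 2, so the width is 2 − 1 = 1 and tw(G) ≤ 1. Since G has at least one edge (e.g. d–b), it is not an edgeless graph, so tw(G) ≥ 1. The upper and lower bounds meet at 1, so that is the treewidth.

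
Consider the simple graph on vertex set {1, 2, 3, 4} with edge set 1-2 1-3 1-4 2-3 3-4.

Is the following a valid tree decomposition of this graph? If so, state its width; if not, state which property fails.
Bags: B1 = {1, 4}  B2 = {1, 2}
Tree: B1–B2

No — vertex 3 appears in no bag.

A tree decomposition must satisfy three properties: every vertex lies in some bag; for every edge, both endpoints lie together in some bag; and for every vertex, the bags containing it form a connected subtree. Here vertex 3 appears in no bag, so the decomposition is invalid.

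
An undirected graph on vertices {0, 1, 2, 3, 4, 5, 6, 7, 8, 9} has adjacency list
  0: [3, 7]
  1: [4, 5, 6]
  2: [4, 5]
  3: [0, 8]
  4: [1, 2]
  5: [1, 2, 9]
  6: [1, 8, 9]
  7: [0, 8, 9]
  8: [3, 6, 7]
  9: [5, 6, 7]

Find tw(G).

2

A width-2 tree decomposition is:
Bags: B1 = {2, 4, 5}  B2 = {1, 4, 5}  B3 = {1, 5, 9}  B4 = {1, 6, 9}  B5 = {6, 7, 9}  B6 = {6, 7, 8}  B7 = {0, 7, 8}  B8 = {0, 3, 8}
Tree: B1–B2, B2–B3, B3–B4, B4–B5, B5–B6, B6–B7, B7–B8
Each bag holds 3 vertices, so the decomposition has width 2, which upper-bounds the treewidth. For the lower bound, G contains the cycle 2–4–1–5–2, so G is not a forest; only forests have treewidth ≤ 1, hence tw(G) ≥ 2. Hence tw(G) = 2 exactly.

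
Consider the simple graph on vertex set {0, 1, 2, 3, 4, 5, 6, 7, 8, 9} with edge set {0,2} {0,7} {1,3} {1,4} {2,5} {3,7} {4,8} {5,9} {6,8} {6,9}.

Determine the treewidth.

A width-2 tree decomposition is:
Bags: B1 = {1, 3, 7}  B2 = {1, 4, 7}  B3 = {4, 7, 8}  B4 = {6, 7, 8}  B5 = {6, 7, 9}  B6 = {5, 7, 9}  B7 = {2, 5, 7}  B8 = {0, 2, 7}
Tree: B1–B2, B2–B3, B3–B4, B4–B5, B5–B6, B6–B7, B7–B8
Every bag has size at most 3, so the width is 3 − 1 = 2 and tw(G) ≤ 2. For the lower bound, G contains the cycle 7–3–1–4–8–6–9–5–2–0–7, so G is not a forest; only forests have treewidth ≤ 1, hence tw(G) ≥ 2. Combining the bounds, tw(G) = 2.

2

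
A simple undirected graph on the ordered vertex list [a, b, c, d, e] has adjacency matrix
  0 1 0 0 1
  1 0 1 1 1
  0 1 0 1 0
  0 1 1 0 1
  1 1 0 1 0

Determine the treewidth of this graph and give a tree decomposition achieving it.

Treewidth 2.
One such decomposition:
Bags: B1 = {b, d, e}  B2 = {b, c, d}  B3 = {a, b, e}
Tree: B1–B2, B1–B3

Every bag has size at most 3, so the width is 3 − 1 = 2 and tw(G) ≤ 2. Conversely, {b, d, e} is a clique of size 3, and the vertices of any clique must share a bag in every tree decomposition; so some bag has ≥ 3 vertices and tw(G) ≥ 2. Combining the bounds, tw(G) = 2.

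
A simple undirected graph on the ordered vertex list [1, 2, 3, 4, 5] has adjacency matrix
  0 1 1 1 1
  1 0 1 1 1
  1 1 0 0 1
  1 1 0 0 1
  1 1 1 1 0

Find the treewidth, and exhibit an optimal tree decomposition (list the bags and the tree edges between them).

Each bag holds 4 vertices, so the decomposition has width 3, which upper-bounds the treewidth. Conversely, {1, 2, 3, 5} is a clique of size 4, and the vertices of any clique must share a bag in every tree decomposition; so some bag has ≥ 4 vertices and tw(G) ≥ 3. Hence tw(G) = 3 exactly.

Treewidth 3.
One such decomposition:
Bags: B1 = {1, 2, 4, 5}  B2 = {1, 2, 3, 5}
Tree: B1–B2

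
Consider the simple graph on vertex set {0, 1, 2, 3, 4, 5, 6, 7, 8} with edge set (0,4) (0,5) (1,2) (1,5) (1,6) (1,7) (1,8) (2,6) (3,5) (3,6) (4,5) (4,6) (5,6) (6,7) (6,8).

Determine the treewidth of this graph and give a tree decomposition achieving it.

Treewidth 2.
Bags: B1 = {1, 6, 8}  B2 = {1, 5, 6}  B3 = {4, 5, 6}  B4 = {3, 5, 6}  B5 = {1, 6, 7}  B6 = {0, 4, 5}  B7 = {1, 2, 6}
Tree: B1–B2, B2–B3, B2–B4, B1–B5, B3–B6, B2–B7

Every bag has size at most 3, so the width is 3 − 1 = 2 and tw(G) ≤ 2. On the other hand G contains the 3-clique {0, 4, 5}. A clique must lie in a single bag of any decomposition, so no decomposition can have width below 2. Hence tw(G) = 2 exactly.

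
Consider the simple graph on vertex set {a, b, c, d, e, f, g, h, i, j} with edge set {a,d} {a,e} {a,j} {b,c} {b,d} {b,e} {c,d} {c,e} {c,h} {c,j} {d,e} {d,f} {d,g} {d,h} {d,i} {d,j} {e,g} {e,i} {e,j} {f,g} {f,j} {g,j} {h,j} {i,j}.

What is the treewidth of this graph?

3

A width-3 tree decomposition is:
Bags: B1 = {c, d, e, j}  B2 = {d, e, g, j}  B3 = {c, d, h, j}  B4 = {a, d, e, j}  B5 = {d, e, i, j}  B6 = {d, f, g, j}  B7 = {b, c, d, e}
Tree: B1–B2, B1–B3, B1–B4, B2–B5, B2–B6, B1–B7
Every bag has size at most 4, so the width is 4 − 1 = 3 and tw(G) ≤ 3. Conversely, {d, e, g, j} is a clique of size 4, and the vertices of any clique must share a bag in every tree decomposition; so some bag has ≥ 4 vertices and tw(G) ≥ 3. Hence tw(G) = 3 exactly.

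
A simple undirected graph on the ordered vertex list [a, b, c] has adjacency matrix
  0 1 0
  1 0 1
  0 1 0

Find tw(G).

1

A width-1 tree decomposition is:
Bags: B1 = {a, b}  B2 = {b, c}
Tree: B1–B2
Every bag has size at most 2, so the width is 2 − 1 = 1 and tw(G) ≤ 1. Any graph with an edge has treewidth ≥ 1, and G has the edge b–a. The upper and lower bounds meet at 1, so that is the treewidth.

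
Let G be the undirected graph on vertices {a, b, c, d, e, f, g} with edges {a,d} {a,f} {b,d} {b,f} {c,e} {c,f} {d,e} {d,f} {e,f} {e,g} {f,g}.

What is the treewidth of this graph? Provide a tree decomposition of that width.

Treewidth 2.
One such decomposition:
Bags: B1 = {d, e, f}  B2 = {b, d, f}  B3 = {c, e, f}  B4 = {a, d, f}  B5 = {e, f, g}
Tree: B1–B2, B1–B3, B1–B4, B3–B5

Each bag holds 3 vertices, so the decomposition has width 2, which upper-bounds the treewidth. On the other hand G contains the 3-clique {d, e, f}. A clique must lie in a single bag of any decomposition, so no decomposition can have width below 2. Therefore the treewidth is 2.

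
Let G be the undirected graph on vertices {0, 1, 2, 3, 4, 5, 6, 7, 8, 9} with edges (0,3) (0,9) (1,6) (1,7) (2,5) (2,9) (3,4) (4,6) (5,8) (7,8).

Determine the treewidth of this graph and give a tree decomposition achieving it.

Every bag has size at most 3, so the width is 3 − 1 = 2 and tw(G) ≤ 2. For the lower bound, G contains the cycle 1–7–8–5–2–9–0–3–4–6–1, so G is not a forest; only forests have treewidth ≤ 1, hence tw(G) ≥ 2. Hence tw(G) = 2 exactly.

Treewidth 2.
One optimal decomposition is:
Bags: B1 = {1, 7, 8}  B2 = {1, 5, 8}  B3 = {1, 2, 5}  B4 = {1, 2, 9}  B5 = {0, 1, 9}  B6 = {0, 1, 3}  B7 = {1, 3, 4}  B8 = {1, 4, 6}
Tree: B1–B2, B2–B3, B3–B4, B4–B5, B5–B6, B6–B7, B7–B8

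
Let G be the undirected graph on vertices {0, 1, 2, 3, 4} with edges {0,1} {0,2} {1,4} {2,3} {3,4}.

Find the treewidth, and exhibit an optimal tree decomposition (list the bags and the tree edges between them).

The largest bag has 3 vertices, giving width 2; this decomposition certifies tw(G) ≤ 2. The edges 3–2–0–1–4–3 form a cycle, so G is not a tree and its treewidth is at least 2. Combining the bounds, tw(G) = 2.

Treewidth 2.
Bags: B1 = {0, 2, 3}  B2 = {0, 1, 3}  B3 = {1, 3, 4}
Tree: B1–B2, B2–B3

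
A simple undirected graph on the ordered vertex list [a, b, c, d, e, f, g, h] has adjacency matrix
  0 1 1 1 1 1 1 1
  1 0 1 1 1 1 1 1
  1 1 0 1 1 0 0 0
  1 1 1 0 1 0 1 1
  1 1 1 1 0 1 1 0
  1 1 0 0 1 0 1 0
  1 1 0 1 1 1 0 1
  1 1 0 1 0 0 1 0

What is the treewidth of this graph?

A width-4 tree decomposition is:
Bags: B1 = {a, b, d, e, g}  B2 = {a, b, c, d, e}  B3 = {a, b, d, g, h}  B4 = {a, b, e, f, g}
Tree: B1–B2, B1–B3, B1–B4
Each bag holds 5 vertices, so the decomposition has width 4, which upper-bounds the treewidth. Conversely, {a, b, d, e, g} is a clique of size 5, and the vertices of any clique must share a bag in every tree decomposition; so some bag has ≥ 5 vertices and tw(G) ≥ 4. Therefore the treewidth is 4.

4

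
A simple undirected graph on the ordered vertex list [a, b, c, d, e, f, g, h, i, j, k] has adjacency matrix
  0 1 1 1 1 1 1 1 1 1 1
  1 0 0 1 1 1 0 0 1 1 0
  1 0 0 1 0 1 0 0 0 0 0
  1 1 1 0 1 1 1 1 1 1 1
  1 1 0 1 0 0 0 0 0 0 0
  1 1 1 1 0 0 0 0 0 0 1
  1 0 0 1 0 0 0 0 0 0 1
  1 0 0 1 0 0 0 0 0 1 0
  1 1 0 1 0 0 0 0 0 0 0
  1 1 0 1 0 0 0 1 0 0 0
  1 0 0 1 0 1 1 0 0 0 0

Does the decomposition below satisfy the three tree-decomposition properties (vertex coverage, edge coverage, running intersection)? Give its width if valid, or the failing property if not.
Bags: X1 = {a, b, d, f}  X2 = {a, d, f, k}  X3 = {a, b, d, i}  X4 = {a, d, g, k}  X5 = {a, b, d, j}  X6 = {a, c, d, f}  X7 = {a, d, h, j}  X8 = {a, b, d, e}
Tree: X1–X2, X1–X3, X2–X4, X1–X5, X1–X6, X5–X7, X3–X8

Yes; width 3.

Every vertex of G appears in some bag (union = {a, b, c, d, e, f, g, h, i, j, k}); every edge is covered by a bag; and for each vertex v the set of bags containing v is connected in the bag tree. The decomposition is therefore valid. The largest bag has 4 vertices, so the width is 3.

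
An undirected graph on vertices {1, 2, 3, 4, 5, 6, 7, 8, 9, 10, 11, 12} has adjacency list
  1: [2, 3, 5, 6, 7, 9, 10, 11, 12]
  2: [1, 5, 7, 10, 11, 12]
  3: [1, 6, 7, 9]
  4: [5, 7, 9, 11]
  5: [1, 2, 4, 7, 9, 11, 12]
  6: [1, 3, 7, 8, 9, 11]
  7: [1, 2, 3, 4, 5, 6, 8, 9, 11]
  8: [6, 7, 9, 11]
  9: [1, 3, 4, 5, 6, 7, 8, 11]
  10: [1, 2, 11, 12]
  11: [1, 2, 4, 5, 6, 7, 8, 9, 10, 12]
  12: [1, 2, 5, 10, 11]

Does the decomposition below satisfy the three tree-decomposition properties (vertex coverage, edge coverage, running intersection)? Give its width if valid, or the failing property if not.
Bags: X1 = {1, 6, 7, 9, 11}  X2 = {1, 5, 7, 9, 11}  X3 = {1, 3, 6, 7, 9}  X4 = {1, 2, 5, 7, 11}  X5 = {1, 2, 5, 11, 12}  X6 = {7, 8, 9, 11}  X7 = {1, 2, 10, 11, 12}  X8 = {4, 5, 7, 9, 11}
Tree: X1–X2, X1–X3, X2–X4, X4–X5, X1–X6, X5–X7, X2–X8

No — edge (6,8) lies in no bag.

A tree decomposition must satisfy three properties: every vertex lies in some bag; for every edge, both endpoints lie together in some bag; and for every vertex, the bags containing it form a connected subtree. Here edge (6,8) lies in no bag, so the decomposition is invalid.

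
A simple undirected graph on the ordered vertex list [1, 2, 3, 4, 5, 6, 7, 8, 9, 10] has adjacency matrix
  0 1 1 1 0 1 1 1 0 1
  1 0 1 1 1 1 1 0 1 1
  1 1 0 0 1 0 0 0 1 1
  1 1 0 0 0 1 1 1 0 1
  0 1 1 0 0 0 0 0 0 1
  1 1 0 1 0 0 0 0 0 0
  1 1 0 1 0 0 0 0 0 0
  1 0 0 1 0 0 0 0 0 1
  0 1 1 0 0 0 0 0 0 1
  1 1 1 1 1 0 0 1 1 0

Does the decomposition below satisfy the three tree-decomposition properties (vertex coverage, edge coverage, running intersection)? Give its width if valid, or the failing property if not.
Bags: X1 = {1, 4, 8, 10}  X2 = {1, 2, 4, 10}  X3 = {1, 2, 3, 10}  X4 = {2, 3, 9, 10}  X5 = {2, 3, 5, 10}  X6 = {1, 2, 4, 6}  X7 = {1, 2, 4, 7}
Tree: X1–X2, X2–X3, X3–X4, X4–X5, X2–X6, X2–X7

Yes; width 3.

Vertex coverage: the bags together contain {1, 2, 3, 4, 5, 6, 7, 8, 9, 10}, the full vertex set. Edge coverage: each edge of G has both endpoints in at least one bag. Running intersection: for every vertex, the bags containing it form a connected subtree. All three properties hold, so this is a valid tree decomposition of width max|bag| − 1 = 3, and hence tw(G) ≤ 3.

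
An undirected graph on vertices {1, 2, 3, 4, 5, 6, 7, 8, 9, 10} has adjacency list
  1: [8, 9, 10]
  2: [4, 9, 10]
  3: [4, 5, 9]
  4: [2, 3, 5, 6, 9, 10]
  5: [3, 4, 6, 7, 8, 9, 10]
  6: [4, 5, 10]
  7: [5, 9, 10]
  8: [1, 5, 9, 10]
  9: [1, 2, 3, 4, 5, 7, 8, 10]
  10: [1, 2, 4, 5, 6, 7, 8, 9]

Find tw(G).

3

A width-3 tree decomposition is:
Bags: B1 = {5, 8, 9, 10}  B2 = {5, 7, 9, 10}  B3 = {4, 5, 9, 10}  B4 = {2, 4, 9, 10}  B5 = {1, 8, 9, 10}  B6 = {4, 5, 6, 10}  B7 = {3, 4, 5, 9}
Tree: B1–B2, B1–B3, B3–B4, B1–B5, B3–B6, B3–B7
Each bag holds 4 vertices, so the decomposition has width 3, which upper-bounds the treewidth. For the lower bound, the 4 vertices {1, 8, 9, 10} are pairwise adjacent, and any tree decomposition puts a clique entirely inside one bag — forcing width ≥ 3. The upper and lower bounds meet at 3, so that is the treewidth.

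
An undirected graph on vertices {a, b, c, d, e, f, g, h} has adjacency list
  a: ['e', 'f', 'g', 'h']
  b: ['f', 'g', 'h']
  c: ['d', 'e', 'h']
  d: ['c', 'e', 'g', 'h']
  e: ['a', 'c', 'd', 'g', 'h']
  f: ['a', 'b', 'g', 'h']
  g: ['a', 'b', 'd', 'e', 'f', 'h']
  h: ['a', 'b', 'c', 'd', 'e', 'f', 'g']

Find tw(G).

3

A width-3 tree decomposition is:
Bags: B1 = {a, e, g, h}  B2 = {a, f, g, h}  B3 = {b, f, g, h}  B4 = {d, e, g, h}  B5 = {c, d, e, h}
Tree: B1–B2, B2–B3, B1–B4, B4–B5
Each bag holds 4 vertices, so the decomposition has width 3, which upper-bounds the treewidth. For the lower bound, the 4 vertices {d, e, g, h} are pairwise adjacent, and any tree decomposition puts a clique entirely inside one bag — forcing width ≥ 3. The upper and lower bounds meet at 3, so that is the treewidth.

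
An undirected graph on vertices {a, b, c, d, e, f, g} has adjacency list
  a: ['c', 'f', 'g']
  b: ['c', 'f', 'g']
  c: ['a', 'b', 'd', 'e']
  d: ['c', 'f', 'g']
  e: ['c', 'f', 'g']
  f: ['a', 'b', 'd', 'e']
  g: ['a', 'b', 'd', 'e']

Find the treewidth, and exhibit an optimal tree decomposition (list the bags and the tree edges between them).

Treewidth 3.
One such decomposition:
Bags: B1 = {b, c, f, g}  B2 = {c, e, f, g}  B3 = {c, d, f, g}  B4 = {a, c, f, g}
Tree: B1–B2, B2–B3, B3–B4

Each bag holds 4 vertices, so the decomposition has width 3, which upper-bounds the treewidth. For the lower bound: the 4 vertex sets {b,g}, {c,e}, {f}, {d} are disjoint, each induces a connected subgraph, and every pair is joined by at least one edge of G. Contracting each set to a single vertex therefore yields K_{4} as a minor, and since treewidth is minor-monotone, tw(G) ≥ tw(K_{4}) = 3. Hence tw(G) = 3 exactly.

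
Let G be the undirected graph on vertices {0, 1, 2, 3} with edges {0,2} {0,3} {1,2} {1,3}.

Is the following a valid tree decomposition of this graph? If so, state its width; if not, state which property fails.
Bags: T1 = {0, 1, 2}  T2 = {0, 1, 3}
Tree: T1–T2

Checking the three conditions: (i) the bags cover all of {0, 1, 2, 3}; (ii) for each edge, some bag contains both endpoints; (iii) the bags containing any fixed vertex form a subtree. All hold, so the decomposition is valid with width 3 − 1 = 2.

Yes; width 2.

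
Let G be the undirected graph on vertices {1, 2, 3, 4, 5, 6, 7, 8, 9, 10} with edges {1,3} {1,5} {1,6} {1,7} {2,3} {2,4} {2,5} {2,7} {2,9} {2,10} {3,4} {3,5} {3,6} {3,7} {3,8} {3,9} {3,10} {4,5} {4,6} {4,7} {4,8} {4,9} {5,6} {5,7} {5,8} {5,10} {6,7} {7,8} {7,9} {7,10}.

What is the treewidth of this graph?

A width-4 tree decomposition is:
Bags: B1 = {2, 3, 4, 7, 9}  B2 = {2, 3, 4, 5, 7}  B3 = {3, 4, 5, 6, 7}  B4 = {3, 4, 5, 7, 8}  B5 = {1, 3, 5, 6, 7}  B6 = {2, 3, 5, 7, 10}
Tree: B1–B2, B2–B3, B3–B4, B3–B5, B2–B6
The largest bag has 5 vertices, giving width 4; this decomposition certifies tw(G) ≤ 4. Conversely, {2, 3, 4, 7, 9} is a clique of size 5, and the vertices of any clique must share a bag in every tree decomposition; so some bag has ≥ 5 vertices and tw(G) ≥ 4. Hence tw(G) = 4 exactly.

4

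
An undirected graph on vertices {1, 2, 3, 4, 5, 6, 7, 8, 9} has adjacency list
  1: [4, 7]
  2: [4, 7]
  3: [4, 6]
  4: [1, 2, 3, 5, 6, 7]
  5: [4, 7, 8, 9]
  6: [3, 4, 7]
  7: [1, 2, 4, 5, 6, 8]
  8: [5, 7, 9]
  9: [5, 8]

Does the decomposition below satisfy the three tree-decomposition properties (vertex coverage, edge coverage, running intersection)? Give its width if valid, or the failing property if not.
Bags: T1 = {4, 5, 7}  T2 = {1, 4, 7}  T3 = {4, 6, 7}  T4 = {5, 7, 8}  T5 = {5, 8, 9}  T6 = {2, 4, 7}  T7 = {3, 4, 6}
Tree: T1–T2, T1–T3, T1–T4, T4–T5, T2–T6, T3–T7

Yes; width 2.

Vertex coverage: the bags together contain {1, 2, 3, 4, 5, 6, 7, 8, 9}, the full vertex set. Edge coverage: each edge of G has both endpoints in at least one bag. Running intersection: for every vertex, the bags containing it form a connected subtree. All three properties hold, so this is a valid tree decomposition of width max|bag| − 1 = 2, and hence tw(G) ≤ 2.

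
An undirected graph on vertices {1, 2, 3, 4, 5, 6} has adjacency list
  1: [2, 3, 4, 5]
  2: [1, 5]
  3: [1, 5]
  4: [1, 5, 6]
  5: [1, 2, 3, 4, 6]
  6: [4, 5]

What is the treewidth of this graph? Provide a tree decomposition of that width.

Every bag has size at most 3, so the width is 3 − 1 = 2 and tw(G) ≤ 2. On the other hand G contains the 3-clique {1, 2, 5}. A clique must lie in a single bag of any decomposition, so no decomposition can have width below 2. Hence tw(G) = 2 exactly.

Treewidth 2.
Bags: B1 = {1, 4, 5}  B2 = {1, 2, 5}  B3 = {1, 3, 5}  B4 = {4, 5, 6}
Tree: B1–B2, B1–B3, B1–B4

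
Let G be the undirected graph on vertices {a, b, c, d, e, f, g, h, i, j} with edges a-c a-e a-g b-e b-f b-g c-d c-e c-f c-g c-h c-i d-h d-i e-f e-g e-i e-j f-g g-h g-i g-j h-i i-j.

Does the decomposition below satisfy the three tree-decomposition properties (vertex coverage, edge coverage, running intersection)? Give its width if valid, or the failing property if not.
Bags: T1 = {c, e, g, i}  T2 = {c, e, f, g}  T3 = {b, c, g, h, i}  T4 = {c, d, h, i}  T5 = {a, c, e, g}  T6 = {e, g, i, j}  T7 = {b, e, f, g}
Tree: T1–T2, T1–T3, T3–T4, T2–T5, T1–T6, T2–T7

No — bags containing vertex b are not connected in the tree.

A tree decomposition must satisfy three properties: every vertex lies in some bag; for every edge, both endpoints lie together in some bag; and for every vertex, the bags containing it form a connected subtree. Here bags containing vertex b are not connected in the tree, so the decomposition is invalid.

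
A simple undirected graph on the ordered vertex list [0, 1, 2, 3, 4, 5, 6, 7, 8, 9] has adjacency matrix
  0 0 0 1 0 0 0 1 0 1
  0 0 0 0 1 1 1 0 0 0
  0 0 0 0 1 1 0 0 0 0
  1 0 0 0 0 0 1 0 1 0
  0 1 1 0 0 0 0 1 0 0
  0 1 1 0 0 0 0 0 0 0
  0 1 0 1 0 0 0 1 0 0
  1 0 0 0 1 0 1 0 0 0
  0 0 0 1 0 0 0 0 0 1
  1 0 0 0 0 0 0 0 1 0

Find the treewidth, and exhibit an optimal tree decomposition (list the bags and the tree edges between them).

Treewidth 2.
One optimal decomposition is:
Bags: B1 = {0, 8, 9}  B2 = {0, 3, 8}  B3 = {0, 3, 7}  B4 = {3, 6, 7}  B5 = {4, 6, 7}  B6 = {1, 4, 6}  B7 = {1, 2, 4}  B8 = {1, 2, 5}
Tree: B1–B2, B2–B3, B3–B4, B4–B5, B5–B6, B6–B7, B7–B8

Each bag holds 3 vertices, so the decomposition has width 2, which upper-bounds the treewidth. The edges 9–8–3–0–9 form a cycle, so G is not a tree and its treewidth is at least 2. Combining the bounds, tw(G) = 2.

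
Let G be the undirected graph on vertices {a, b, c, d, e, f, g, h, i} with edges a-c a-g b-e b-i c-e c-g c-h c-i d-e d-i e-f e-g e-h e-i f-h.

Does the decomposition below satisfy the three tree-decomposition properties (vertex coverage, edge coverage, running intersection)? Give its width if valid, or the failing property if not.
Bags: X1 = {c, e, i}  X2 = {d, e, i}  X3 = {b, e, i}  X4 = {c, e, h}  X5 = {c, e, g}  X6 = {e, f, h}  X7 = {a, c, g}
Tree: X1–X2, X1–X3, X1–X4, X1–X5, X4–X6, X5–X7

Every vertex of G appears in some bag (union = {a, b, c, d, e, f, g, h, i}); every edge is covered by a bag; and for each vertex v the set of bags containing v is connected in the bag tree. The decomposition is therefore valid. The largest bag has 3 vertices, so the width is 2.

Yes; width 2.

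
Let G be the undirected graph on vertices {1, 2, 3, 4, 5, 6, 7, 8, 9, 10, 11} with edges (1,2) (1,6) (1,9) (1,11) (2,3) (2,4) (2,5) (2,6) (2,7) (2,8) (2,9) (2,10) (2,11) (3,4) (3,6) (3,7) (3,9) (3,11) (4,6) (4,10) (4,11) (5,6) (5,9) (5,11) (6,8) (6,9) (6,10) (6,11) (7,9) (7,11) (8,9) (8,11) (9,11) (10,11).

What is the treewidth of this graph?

A width-4 tree decomposition is:
Bags: B1 = {2, 3, 6, 9, 11}  B2 = {2, 3, 4, 6, 11}  B3 = {2, 5, 6, 9, 11}  B4 = {2, 6, 8, 9, 11}  B5 = {1, 2, 6, 9, 11}  B6 = {2, 4, 6, 10, 11}  B7 = {2, 3, 7, 9, 11}
Tree: B1–B2, B1–B3, B1–B4, B3–B5, B2–B6, B1–B7
The largest bag has 5 vertices, giving width 4; this decomposition certifies tw(G) ≤ 4. Conversely, {2, 6, 8, 9, 11} is a clique of size 5, and the vertices of any clique must share a bag in every tree decomposition; so some bag has ≥ 5 vertices and tw(G) ≥ 4. The upper and lower bounds meet at 4, so that is the treewidth.

4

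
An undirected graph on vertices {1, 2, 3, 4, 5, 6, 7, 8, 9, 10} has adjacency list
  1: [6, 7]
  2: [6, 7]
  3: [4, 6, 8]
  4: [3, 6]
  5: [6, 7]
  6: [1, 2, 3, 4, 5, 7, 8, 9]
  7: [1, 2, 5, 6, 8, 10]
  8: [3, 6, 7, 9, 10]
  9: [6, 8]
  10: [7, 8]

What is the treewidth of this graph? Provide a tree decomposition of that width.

Treewidth 2.
One optimal decomposition is:
Bags: B1 = {3, 6, 8}  B2 = {3, 4, 6}  B3 = {6, 7, 8}  B4 = {6, 8, 9}  B5 = {5, 6, 7}  B6 = {2, 6, 7}  B7 = {7, 8, 10}  B8 = {1, 6, 7}
Tree: B1–B2, B1–B3, B1–B4, B3–B5, B3–B6, B3–B7, B6–B8

Every bag has size at most 3, so the width is 3 − 1 = 2 and tw(G) ≤ 2. On the other hand G contains the 3-clique {7, 8, 10}. A clique must lie in a single bag of any decomposition, so no decomposition can have width below 2. Combining the bounds, tw(G) = 2.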